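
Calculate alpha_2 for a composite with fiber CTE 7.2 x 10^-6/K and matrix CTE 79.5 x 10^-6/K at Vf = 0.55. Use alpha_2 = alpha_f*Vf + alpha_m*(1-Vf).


alpha_2 = alpha_f*Vf + alpha_m*(1-Vf) = 7.2*0.55 + 79.5*0.45 = 39.7 x 10^-6/K

39.7 x 10^-6/K


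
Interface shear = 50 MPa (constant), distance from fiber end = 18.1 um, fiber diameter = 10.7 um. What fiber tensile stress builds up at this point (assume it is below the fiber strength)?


Force balance: sigma_f * (pi*d^2/4) = tau * (pi*d) * x  ->  sigma_f = 4 * tau * x / d
sigma_f = 4 * 50 * 18.1 / 10.7 = 338.3 MPa

338.3 MPa


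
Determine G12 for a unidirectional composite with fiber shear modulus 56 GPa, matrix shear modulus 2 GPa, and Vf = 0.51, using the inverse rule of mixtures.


1/G12 = Vf/Gf + (1-Vf)/Gm = 0.51/56 + 0.49/2
G12 = 3.94 GPa

3.94 GPa


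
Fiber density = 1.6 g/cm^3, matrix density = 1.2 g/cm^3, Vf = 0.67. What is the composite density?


rho_c = rho_f*Vf + rho_m*(1-Vf) = 1.6*0.67 + 1.2*0.33 = 1.468 g/cm^3

1.468 g/cm^3


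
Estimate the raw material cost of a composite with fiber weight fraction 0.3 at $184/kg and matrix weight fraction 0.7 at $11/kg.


Cost = cost_f*Wf + cost_m*Wm = 184*0.3 + 11*0.7 = $62.9/kg

$62.9/kg


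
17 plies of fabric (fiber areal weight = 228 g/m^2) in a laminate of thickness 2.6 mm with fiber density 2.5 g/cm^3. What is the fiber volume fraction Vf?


Vf = n * FAW / (rho_f * h * 1000) = 17 * 228 / (2.5 * 2.6 * 1000) = 0.5963

0.5963


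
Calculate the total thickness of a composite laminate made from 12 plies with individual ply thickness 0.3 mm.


h = n * t_ply = 12 * 0.3 = 3.6 mm

3.6 mm


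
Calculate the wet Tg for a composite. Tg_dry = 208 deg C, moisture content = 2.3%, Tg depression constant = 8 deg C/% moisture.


Tg_wet = Tg_dry - k*moisture = 208 - 8*2.3 = 189.6 deg C

189.6 deg C


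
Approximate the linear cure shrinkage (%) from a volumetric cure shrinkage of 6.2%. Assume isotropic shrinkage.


Linear shrinkage ≈ vol_shrink/3 = 6.2/3 = 2.067%

2.067%


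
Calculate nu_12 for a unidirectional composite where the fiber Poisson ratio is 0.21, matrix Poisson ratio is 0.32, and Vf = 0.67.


nu_12 = nu_f*Vf + nu_m*(1-Vf) = 0.21*0.67 + 0.32*0.33 = 0.2463

0.2463


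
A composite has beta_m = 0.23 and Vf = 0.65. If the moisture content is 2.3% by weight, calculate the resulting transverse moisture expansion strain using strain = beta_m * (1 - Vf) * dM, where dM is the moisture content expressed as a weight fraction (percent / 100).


dM = 2.3/100 = 0.023
strain = beta_m * (1-Vf) * dM = 0.23 * 0.35 * 0.023 = 0.0018515

0.0018515


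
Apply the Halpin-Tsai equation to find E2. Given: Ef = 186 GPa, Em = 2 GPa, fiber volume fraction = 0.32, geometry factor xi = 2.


eta = (Ef/Em - 1)/(Ef/Em + xi) = (93.0 - 1)/(93.0 + 2) = 0.9684
E2 = Em*(1+xi*eta*Vf)/(1-eta*Vf) = 4.69 GPa

4.69 GPa


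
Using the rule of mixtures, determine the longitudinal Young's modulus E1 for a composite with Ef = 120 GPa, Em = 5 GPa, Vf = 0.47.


E1 = Ef*Vf + Em*(1-Vf) = 120*0.47 + 5*0.53 = 59.05 GPa

59.05 GPa


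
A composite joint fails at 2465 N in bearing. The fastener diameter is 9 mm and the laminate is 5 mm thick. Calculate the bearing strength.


sigma_br = F/(d*h) = 2465/(9*5) = 54.8 MPa

54.8 MPa


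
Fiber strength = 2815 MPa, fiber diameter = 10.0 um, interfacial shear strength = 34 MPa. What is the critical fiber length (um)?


Lc = sigma_f * d / (2 * tau_i) = 2815 * 10.0 / (2 * 34) = 414.0 um

414.0 um


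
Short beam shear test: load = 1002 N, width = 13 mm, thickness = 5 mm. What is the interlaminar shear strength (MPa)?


ILSS = 3F/(4bh) = 3*1002/(4*13*5) = 11.56 MPa

11.56 MPa


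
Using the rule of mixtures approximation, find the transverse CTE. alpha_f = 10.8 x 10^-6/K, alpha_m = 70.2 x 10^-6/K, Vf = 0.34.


alpha_2 = alpha_f*Vf + alpha_m*(1-Vf) = 10.8*0.34 + 70.2*0.66 = 50.0 x 10^-6/K

50.0 x 10^-6/K


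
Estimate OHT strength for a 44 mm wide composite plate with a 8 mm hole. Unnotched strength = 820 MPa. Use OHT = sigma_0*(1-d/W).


OHT = sigma_0*(1-d/W) = 820*(1-8/44) = 670.9 MPa

670.9 MPa


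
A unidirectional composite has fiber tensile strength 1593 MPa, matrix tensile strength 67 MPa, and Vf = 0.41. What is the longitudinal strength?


sigma_1 = sigma_f*Vf + sigma_m*(1-Vf) = 1593*0.41 + 67*0.59 = 692.7 MPa

692.7 MPa


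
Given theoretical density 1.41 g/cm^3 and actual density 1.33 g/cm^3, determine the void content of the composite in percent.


Void% = (rho_theo - rho_actual)/rho_theo * 100 = (1.41 - 1.33)/1.41 * 100 = 5.67%

5.67%


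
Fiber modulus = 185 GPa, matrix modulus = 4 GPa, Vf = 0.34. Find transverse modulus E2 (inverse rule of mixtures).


1/E2 = Vf/Ef + (1-Vf)/Em = 0.34/185 + 0.66/4
E2 = 5.99 GPa

5.99 GPa


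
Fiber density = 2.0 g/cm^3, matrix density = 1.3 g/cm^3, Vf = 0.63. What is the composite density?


rho_c = rho_f*Vf + rho_m*(1-Vf) = 2.0*0.63 + 1.3*0.37 = 1.741 g/cm^3

1.741 g/cm^3


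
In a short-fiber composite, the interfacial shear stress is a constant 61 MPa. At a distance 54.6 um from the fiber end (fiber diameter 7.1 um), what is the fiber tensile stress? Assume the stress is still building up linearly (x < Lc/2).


Force balance: sigma_f * (pi*d^2/4) = tau * (pi*d) * x  ->  sigma_f = 4 * tau * x / d
sigma_f = 4 * 61 * 54.6 / 7.1 = 1876.4 MPa

1876.4 MPa


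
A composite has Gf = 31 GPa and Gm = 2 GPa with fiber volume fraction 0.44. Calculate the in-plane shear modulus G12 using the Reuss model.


1/G12 = Vf/Gf + (1-Vf)/Gm = 0.44/31 + 0.56/2
G12 = 3.4 GPa

3.4 GPa


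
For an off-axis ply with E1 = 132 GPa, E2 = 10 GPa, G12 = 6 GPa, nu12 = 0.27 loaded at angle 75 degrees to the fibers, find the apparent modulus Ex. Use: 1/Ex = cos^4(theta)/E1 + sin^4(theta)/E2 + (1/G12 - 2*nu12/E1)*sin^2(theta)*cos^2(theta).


cos^4(75) = 0.004487, sin^4(75) = 0.870513, sin^2(75)*cos^2(75) = 0.0625
1/G12 - 2*nu12/E1 = 1/6 - 2*0.27/132 = 0.162576 GPa^-1
1/Ex = 0.004487/132 + 0.870513/10 + 0.162576*0.0625 = 0.0972463 GPa^-1
Ex = 10.28 GPa

10.28 GPa


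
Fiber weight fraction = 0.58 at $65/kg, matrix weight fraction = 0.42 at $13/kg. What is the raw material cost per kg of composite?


Cost = cost_f*Wf + cost_m*Wm = 65*0.58 + 13*0.42 = $43.16/kg

$43.16/kg


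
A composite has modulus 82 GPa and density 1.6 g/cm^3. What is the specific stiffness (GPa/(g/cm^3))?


Specific stiffness = E/rho = 82/1.6 = 51.3 GPa/(g/cm^3)

51.3 GPa/(g/cm^3)


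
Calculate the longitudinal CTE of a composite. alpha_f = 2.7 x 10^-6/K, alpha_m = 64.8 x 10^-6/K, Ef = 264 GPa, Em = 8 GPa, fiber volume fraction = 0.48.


E1 = Ef*Vf + Em*(1-Vf) = 130.88
alpha_1 = (alpha_f*Ef*Vf + alpha_m*Em*(1-Vf))/E1 = 4.67 x 10^-6/K

4.67 x 10^-6/K


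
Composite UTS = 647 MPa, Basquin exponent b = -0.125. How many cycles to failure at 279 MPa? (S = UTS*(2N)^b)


N = 0.5 * (S/UTS)^(1/b) = 0.5 * (279/647)^(1/-0.125) = 418.1871 cycles

418.1871 cycles


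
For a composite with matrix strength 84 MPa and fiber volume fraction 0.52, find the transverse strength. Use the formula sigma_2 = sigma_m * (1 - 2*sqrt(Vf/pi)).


factor = 1 - 2*sqrt(0.52/pi) = 0.1863
sigma_2 = 84 * 0.1863 = 15.65 MPa

15.65 MPa


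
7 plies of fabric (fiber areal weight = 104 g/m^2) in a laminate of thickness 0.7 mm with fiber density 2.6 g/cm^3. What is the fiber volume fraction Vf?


Vf = n * FAW / (rho_f * h * 1000) = 7 * 104 / (2.6 * 0.7 * 1000) = 0.4

0.4


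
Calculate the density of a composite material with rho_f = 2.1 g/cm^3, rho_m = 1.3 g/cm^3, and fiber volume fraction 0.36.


rho_c = rho_f*Vf + rho_m*(1-Vf) = 2.1*0.36 + 1.3*0.64 = 1.588 g/cm^3

1.588 g/cm^3


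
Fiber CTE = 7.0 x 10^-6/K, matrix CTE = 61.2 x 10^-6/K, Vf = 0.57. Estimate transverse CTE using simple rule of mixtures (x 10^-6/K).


alpha_2 = alpha_f*Vf + alpha_m*(1-Vf) = 7.0*0.57 + 61.2*0.43 = 30.3 x 10^-6/K

30.3 x 10^-6/K


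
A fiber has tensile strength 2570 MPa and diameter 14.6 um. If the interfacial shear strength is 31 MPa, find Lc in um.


Lc = sigma_f * d / (2 * tau_i) = 2570 * 14.6 / (2 * 31) = 605.2 um

605.2 um


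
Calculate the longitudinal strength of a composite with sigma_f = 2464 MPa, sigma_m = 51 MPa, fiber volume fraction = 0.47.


sigma_1 = sigma_f*Vf + sigma_m*(1-Vf) = 2464*0.47 + 51*0.53 = 1185.1 MPa

1185.1 MPa


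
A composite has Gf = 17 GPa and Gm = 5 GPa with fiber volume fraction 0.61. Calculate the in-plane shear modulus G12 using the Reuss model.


1/G12 = Vf/Gf + (1-Vf)/Gm = 0.61/17 + 0.39/5
G12 = 8.78 GPa

8.78 GPa


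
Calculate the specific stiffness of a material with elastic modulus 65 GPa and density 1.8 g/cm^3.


Specific stiffness = E/rho = 65/1.8 = 36.1 GPa/(g/cm^3)

36.1 GPa/(g/cm^3)


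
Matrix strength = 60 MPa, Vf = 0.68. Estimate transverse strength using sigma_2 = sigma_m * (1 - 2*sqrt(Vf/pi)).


factor = 1 - 2*sqrt(0.68/pi) = 0.0695
sigma_2 = 60 * 0.0695 = 4.17 MPa

4.17 MPa


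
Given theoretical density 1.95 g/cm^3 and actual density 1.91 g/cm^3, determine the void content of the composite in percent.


Void% = (rho_theo - rho_actual)/rho_theo * 100 = (1.95 - 1.91)/1.95 * 100 = 2.05%

2.05%


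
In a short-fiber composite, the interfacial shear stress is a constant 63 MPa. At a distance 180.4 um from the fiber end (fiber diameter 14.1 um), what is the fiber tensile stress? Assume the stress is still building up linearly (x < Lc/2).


Force balance: sigma_f * (pi*d^2/4) = tau * (pi*d) * x  ->  sigma_f = 4 * tau * x / d
sigma_f = 4 * 63 * 180.4 / 14.1 = 3224.2 MPa

3224.2 MPa


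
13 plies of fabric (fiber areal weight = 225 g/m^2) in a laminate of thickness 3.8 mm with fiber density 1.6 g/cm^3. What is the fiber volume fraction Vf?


Vf = n * FAW / (rho_f * h * 1000) = 13 * 225 / (1.6 * 3.8 * 1000) = 0.4811

0.4811


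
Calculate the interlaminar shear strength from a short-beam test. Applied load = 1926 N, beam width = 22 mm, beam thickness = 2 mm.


ILSS = 3F/(4bh) = 3*1926/(4*22*2) = 32.83 MPa

32.83 MPa


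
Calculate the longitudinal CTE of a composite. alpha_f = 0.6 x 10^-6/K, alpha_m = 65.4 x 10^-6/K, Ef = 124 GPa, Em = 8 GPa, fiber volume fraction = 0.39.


E1 = Ef*Vf + Em*(1-Vf) = 53.24
alpha_1 = (alpha_f*Ef*Vf + alpha_m*Em*(1-Vf))/E1 = 6.54 x 10^-6/K

6.54 x 10^-6/K


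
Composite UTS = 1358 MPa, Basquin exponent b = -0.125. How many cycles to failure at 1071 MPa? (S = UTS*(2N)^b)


N = 0.5 * (S/UTS)^(1/b) = 0.5 * (1071/1358)^(1/-0.125) = 3.3408 cycles

3.3408 cycles


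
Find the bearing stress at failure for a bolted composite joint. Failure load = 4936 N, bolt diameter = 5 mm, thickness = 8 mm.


sigma_br = F/(d*h) = 4936/(5*8) = 123.4 MPa

123.4 MPa


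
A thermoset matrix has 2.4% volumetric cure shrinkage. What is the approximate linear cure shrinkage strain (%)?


Linear shrinkage ≈ vol_shrink/3 = 2.4/3 = 0.8%

0.8%


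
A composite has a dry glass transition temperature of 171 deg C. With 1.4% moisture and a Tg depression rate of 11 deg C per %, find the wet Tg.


Tg_wet = Tg_dry - k*moisture = 171 - 11*1.4 = 155.6 deg C

155.6 deg C


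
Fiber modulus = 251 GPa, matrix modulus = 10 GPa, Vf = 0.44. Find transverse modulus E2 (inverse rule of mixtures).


1/E2 = Vf/Ef + (1-Vf)/Em = 0.44/251 + 0.56/10
E2 = 17.32 GPa

17.32 GPa


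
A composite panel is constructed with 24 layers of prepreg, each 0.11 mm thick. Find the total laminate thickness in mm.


h = n * t_ply = 24 * 0.11 = 2.64 mm

2.64 mm


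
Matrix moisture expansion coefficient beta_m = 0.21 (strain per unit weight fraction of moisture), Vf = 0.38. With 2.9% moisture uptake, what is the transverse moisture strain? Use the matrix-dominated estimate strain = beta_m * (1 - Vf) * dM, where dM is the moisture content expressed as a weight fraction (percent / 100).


dM = 2.9/100 = 0.029
strain = beta_m * (1-Vf) * dM = 0.21 * 0.62 * 0.029 = 0.0037758

0.0037758


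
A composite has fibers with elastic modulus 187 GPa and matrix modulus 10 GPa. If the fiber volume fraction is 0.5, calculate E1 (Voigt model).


E1 = Ef*Vf + Em*(1-Vf) = 187*0.5 + 10*0.5 = 98.5 GPa

98.5 GPa


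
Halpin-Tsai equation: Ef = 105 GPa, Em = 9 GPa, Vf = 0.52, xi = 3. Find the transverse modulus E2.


eta = (Ef/Em - 1)/(Ef/Em + xi) = (11.6667 - 1)/(11.6667 + 3) = 0.7273
E2 = Em*(1+xi*eta*Vf)/(1-eta*Vf) = 30.89 GPa

30.89 GPa


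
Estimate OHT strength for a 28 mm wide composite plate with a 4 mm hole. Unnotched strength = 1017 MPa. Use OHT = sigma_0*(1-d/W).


OHT = sigma_0*(1-d/W) = 1017*(1-4/28) = 871.7 MPa

871.7 MPa


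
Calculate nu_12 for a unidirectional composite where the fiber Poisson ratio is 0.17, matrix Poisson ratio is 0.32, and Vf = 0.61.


nu_12 = nu_f*Vf + nu_m*(1-Vf) = 0.17*0.61 + 0.32*0.39 = 0.2285

0.2285


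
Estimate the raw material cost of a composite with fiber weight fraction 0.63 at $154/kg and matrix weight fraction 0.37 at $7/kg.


Cost = cost_f*Wf + cost_m*Wm = 154*0.63 + 7*0.37 = $99.61/kg

$99.61/kg


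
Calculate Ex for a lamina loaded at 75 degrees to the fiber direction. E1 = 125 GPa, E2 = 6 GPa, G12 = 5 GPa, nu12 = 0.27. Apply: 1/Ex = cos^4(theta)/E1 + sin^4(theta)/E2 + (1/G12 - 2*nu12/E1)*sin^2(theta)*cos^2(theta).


cos^4(75) = 0.004487, sin^4(75) = 0.870513, sin^2(75)*cos^2(75) = 0.0625
1/G12 - 2*nu12/E1 = 1/5 - 2*0.27/125 = 0.19568 GPa^-1
1/Ex = 0.004487/125 + 0.870513/6 + 0.19568*0.0625 = 0.1573513 GPa^-1
Ex = 6.36 GPa

6.36 GPa


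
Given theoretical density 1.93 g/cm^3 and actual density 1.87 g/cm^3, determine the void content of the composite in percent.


Void% = (rho_theo - rho_actual)/rho_theo * 100 = (1.93 - 1.87)/1.93 * 100 = 3.11%

3.11%


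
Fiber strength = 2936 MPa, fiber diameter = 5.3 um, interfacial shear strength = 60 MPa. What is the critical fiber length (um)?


Lc = sigma_f * d / (2 * tau_i) = 2936 * 5.3 / (2 * 60) = 129.7 um

129.7 um


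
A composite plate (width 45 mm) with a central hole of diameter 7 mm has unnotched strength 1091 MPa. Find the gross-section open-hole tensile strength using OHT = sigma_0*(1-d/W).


OHT = sigma_0*(1-d/W) = 1091*(1-7/45) = 921.3 MPa

921.3 MPa


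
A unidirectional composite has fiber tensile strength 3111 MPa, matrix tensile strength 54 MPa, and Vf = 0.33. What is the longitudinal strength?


sigma_1 = sigma_f*Vf + sigma_m*(1-Vf) = 3111*0.33 + 54*0.67 = 1062.8 MPa

1062.8 MPa


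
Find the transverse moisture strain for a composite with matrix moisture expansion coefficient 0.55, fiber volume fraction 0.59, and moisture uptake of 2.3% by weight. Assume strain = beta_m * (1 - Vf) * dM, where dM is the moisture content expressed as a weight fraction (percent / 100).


dM = 2.3/100 = 0.023
strain = beta_m * (1-Vf) * dM = 0.55 * 0.41 * 0.023 = 0.0051865

0.0051865


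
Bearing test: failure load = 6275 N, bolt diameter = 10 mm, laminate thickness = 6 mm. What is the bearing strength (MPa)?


sigma_br = F/(d*h) = 6275/(10*6) = 104.6 MPa

104.6 MPa


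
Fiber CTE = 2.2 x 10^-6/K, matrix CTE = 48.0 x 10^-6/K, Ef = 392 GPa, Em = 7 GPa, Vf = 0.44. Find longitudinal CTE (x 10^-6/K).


E1 = Ef*Vf + Em*(1-Vf) = 176.4
alpha_1 = (alpha_f*Ef*Vf + alpha_m*Em*(1-Vf))/E1 = 3.22 x 10^-6/K

3.22 x 10^-6/K


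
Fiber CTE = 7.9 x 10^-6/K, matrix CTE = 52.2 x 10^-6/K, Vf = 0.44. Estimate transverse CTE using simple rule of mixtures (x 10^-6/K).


alpha_2 = alpha_f*Vf + alpha_m*(1-Vf) = 7.9*0.44 + 52.2*0.56 = 32.7 x 10^-6/K

32.7 x 10^-6/K


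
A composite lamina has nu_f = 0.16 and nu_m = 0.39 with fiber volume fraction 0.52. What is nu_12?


nu_12 = nu_f*Vf + nu_m*(1-Vf) = 0.16*0.52 + 0.39*0.48 = 0.2704

0.2704


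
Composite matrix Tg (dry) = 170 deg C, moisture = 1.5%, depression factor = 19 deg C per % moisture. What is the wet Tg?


Tg_wet = Tg_dry - k*moisture = 170 - 19*1.5 = 141.5 deg C

141.5 deg C


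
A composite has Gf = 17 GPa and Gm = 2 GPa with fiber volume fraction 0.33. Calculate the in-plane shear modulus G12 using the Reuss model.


1/G12 = Vf/Gf + (1-Vf)/Gm = 0.33/17 + 0.67/2
G12 = 2.82 GPa

2.82 GPa


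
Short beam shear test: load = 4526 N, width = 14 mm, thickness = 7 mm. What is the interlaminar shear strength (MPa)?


ILSS = 3F/(4bh) = 3*4526/(4*14*7) = 34.64 MPa

34.64 MPa


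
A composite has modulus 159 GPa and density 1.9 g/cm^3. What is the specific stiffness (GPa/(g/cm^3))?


Specific stiffness = E/rho = 159/1.9 = 83.7 GPa/(g/cm^3)

83.7 GPa/(g/cm^3)


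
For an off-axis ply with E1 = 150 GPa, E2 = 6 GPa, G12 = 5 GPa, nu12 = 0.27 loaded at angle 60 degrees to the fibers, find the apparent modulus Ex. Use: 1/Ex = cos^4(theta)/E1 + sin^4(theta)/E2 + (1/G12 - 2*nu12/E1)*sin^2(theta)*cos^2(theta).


cos^4(60) = 0.0625, sin^4(60) = 0.5625, sin^2(60)*cos^2(60) = 0.1875
1/G12 - 2*nu12/E1 = 1/5 - 2*0.27/150 = 0.1964 GPa^-1
1/Ex = 0.0625/150 + 0.5625/6 + 0.1964*0.1875 = 0.1309917 GPa^-1
Ex = 7.63 GPa

7.63 GPa


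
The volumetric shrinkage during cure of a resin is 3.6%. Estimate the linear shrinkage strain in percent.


Linear shrinkage ≈ vol_shrink/3 = 3.6/3 = 1.2%

1.2%


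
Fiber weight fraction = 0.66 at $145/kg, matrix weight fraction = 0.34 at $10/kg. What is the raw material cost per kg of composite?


Cost = cost_f*Wf + cost_m*Wm = 145*0.66 + 10*0.34 = $99.1/kg

$99.1/kg


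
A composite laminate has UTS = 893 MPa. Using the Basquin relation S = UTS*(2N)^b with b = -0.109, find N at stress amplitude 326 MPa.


N = 0.5 * (S/UTS)^(1/b) = 0.5 * (326/893)^(1/-0.109) = 5175.5861 cycles

5175.5861 cycles


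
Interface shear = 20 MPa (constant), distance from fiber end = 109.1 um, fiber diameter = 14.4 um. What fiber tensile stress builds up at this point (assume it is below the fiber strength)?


Force balance: sigma_f * (pi*d^2/4) = tau * (pi*d) * x  ->  sigma_f = 4 * tau * x / d
sigma_f = 4 * 20 * 109.1 / 14.4 = 606.1 MPa

606.1 MPa


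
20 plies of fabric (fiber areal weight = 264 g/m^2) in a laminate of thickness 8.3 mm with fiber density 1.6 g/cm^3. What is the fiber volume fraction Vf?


Vf = n * FAW / (rho_f * h * 1000) = 20 * 264 / (1.6 * 8.3 * 1000) = 0.3976

0.3976


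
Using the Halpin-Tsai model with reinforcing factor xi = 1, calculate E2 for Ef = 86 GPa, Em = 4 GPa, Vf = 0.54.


eta = (Ef/Em - 1)/(Ef/Em + xi) = (21.5 - 1)/(21.5 + 1) = 0.9111
E2 = Em*(1+xi*eta*Vf)/(1-eta*Vf) = 11.75 GPa

11.75 GPa


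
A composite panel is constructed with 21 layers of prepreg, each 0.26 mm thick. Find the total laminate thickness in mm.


h = n * t_ply = 21 * 0.26 = 5.46 mm

5.46 mm


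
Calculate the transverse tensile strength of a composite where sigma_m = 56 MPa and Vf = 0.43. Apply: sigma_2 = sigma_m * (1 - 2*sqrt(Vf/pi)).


factor = 1 - 2*sqrt(0.43/pi) = 0.2601
sigma_2 = 56 * 0.2601 = 14.56 MPa

14.56 MPa


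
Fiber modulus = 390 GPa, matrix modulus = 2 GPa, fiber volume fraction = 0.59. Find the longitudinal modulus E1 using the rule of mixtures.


E1 = Ef*Vf + Em*(1-Vf) = 390*0.59 + 2*0.41 = 230.92 GPa

230.92 GPa


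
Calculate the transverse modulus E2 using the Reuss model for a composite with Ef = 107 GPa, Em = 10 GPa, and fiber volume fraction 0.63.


1/E2 = Vf/Ef + (1-Vf)/Em = 0.63/107 + 0.37/10
E2 = 23.32 GPa

23.32 GPa


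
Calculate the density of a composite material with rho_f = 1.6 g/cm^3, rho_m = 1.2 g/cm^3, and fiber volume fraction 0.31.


rho_c = rho_f*Vf + rho_m*(1-Vf) = 1.6*0.31 + 1.2*0.69 = 1.324 g/cm^3

1.324 g/cm^3


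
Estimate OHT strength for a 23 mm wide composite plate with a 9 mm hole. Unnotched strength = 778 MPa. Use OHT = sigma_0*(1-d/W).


OHT = sigma_0*(1-d/W) = 778*(1-9/23) = 473.6 MPa

473.6 MPa


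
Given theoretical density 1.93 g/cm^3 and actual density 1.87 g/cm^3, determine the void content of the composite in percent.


Void% = (rho_theo - rho_actual)/rho_theo * 100 = (1.93 - 1.87)/1.93 * 100 = 3.11%

3.11%


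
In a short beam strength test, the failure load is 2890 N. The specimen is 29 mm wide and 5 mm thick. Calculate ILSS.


ILSS = 3F/(4bh) = 3*2890/(4*29*5) = 14.95 MPa

14.95 MPa


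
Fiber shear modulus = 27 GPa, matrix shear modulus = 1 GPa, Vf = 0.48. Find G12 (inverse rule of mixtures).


1/G12 = Vf/Gf + (1-Vf)/Gm = 0.48/27 + 0.52/1
G12 = 1.86 GPa

1.86 GPa


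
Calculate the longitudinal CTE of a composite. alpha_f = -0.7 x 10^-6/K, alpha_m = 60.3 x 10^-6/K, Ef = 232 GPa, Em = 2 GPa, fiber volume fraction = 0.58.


E1 = Ef*Vf + Em*(1-Vf) = 135.4
alpha_1 = (alpha_f*Ef*Vf + alpha_m*Em*(1-Vf))/E1 = -0.32 x 10^-6/K

-0.32 x 10^-6/K


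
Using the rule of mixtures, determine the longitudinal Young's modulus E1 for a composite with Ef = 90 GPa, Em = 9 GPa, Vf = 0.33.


E1 = Ef*Vf + Em*(1-Vf) = 90*0.33 + 9*0.67 = 35.73 GPa

35.73 GPa


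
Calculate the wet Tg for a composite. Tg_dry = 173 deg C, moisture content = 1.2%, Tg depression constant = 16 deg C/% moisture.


Tg_wet = Tg_dry - k*moisture = 173 - 16*1.2 = 153.8 deg C

153.8 deg C


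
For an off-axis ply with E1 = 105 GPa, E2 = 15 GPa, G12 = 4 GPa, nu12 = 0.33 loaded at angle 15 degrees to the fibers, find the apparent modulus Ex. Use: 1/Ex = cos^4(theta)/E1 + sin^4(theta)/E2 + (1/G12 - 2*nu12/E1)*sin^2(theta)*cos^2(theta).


cos^4(15) = 0.870513, sin^4(15) = 0.004487, sin^2(15)*cos^2(15) = 0.0625
1/G12 - 2*nu12/E1 = 1/4 - 2*0.33/105 = 0.243714 GPa^-1
1/Ex = 0.870513/105 + 0.004487/15 + 0.243714*0.0625 = 0.0238219 GPa^-1
Ex = 41.98 GPa

41.98 GPa


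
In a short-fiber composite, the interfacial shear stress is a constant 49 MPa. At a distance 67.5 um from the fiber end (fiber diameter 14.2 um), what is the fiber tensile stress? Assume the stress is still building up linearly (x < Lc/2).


Force balance: sigma_f * (pi*d^2/4) = tau * (pi*d) * x  ->  sigma_f = 4 * tau * x / d
sigma_f = 4 * 49 * 67.5 / 14.2 = 931.7 MPa

931.7 MPa


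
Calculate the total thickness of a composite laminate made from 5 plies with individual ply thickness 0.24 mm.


h = n * t_ply = 5 * 0.24 = 1.2 mm

1.2 mm


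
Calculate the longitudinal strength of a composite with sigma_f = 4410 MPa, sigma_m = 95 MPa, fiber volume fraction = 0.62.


sigma_1 = sigma_f*Vf + sigma_m*(1-Vf) = 4410*0.62 + 95*0.38 = 2770.3 MPa

2770.3 MPa


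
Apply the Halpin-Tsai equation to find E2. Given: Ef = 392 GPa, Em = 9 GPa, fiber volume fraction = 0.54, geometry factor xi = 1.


eta = (Ef/Em - 1)/(Ef/Em + xi) = (43.5556 - 1)/(43.5556 + 1) = 0.9551
E2 = Em*(1+xi*eta*Vf)/(1-eta*Vf) = 28.17 GPa

28.17 GPa


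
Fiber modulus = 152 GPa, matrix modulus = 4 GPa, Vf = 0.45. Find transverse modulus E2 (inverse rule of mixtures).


1/E2 = Vf/Ef + (1-Vf)/Em = 0.45/152 + 0.55/4
E2 = 7.12 GPa

7.12 GPa


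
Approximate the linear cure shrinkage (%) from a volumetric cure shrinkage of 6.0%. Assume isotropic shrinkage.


Linear shrinkage ≈ vol_shrink/3 = 6.0/3 = 2.0%

2.0%


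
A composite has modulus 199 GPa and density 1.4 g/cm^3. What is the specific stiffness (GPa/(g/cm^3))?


Specific stiffness = E/rho = 199/1.4 = 142.1 GPa/(g/cm^3)

142.1 GPa/(g/cm^3)


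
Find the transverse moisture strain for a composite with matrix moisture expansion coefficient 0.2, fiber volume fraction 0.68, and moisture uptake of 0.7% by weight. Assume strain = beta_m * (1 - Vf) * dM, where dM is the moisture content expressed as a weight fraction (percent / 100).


dM = 0.7/100 = 0.007
strain = beta_m * (1-Vf) * dM = 0.2 * 0.32 * 0.007 = 0.000448

0.000448


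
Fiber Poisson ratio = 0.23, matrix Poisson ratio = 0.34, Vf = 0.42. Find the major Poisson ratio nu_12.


nu_12 = nu_f*Vf + nu_m*(1-Vf) = 0.23*0.42 + 0.34*0.58 = 0.2938

0.2938


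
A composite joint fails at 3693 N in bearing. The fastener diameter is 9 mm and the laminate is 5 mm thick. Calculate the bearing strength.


sigma_br = F/(d*h) = 3693/(9*5) = 82.1 MPa

82.1 MPa


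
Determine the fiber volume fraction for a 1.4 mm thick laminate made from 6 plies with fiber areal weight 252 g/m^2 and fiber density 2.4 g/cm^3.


Vf = n * FAW / (rho_f * h * 1000) = 6 * 252 / (2.4 * 1.4 * 1000) = 0.45

0.45


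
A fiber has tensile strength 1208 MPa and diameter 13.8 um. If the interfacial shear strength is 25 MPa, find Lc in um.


Lc = sigma_f * d / (2 * tau_i) = 1208 * 13.8 / (2 * 25) = 333.4 um

333.4 um


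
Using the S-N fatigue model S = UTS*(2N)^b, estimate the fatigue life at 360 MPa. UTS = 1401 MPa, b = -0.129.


N = 0.5 * (S/UTS)^(1/b) = 0.5 * (360/1401)^(1/-0.129) = 18778.6707 cycles

18778.6707 cycles


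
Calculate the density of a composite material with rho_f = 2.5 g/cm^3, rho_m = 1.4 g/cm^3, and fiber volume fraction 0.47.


rho_c = rho_f*Vf + rho_m*(1-Vf) = 2.5*0.47 + 1.4*0.53 = 1.917 g/cm^3

1.917 g/cm^3


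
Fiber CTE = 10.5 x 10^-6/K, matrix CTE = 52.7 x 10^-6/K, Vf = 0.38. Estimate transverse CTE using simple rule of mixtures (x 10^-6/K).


alpha_2 = alpha_f*Vf + alpha_m*(1-Vf) = 10.5*0.38 + 52.7*0.62 = 36.7 x 10^-6/K

36.7 x 10^-6/K


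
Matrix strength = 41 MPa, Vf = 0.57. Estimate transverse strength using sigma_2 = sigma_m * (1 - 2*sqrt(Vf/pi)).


factor = 1 - 2*sqrt(0.57/pi) = 0.1481
sigma_2 = 41 * 0.1481 = 6.07 MPa

6.07 MPa


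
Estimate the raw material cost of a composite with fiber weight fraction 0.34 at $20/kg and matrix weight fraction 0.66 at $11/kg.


Cost = cost_f*Wf + cost_m*Wm = 20*0.34 + 11*0.66 = $14.06/kg

$14.06/kg


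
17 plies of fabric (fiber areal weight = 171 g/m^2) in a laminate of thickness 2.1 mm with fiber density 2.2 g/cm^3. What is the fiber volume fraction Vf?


Vf = n * FAW / (rho_f * h * 1000) = 17 * 171 / (2.2 * 2.1 * 1000) = 0.6292

0.6292


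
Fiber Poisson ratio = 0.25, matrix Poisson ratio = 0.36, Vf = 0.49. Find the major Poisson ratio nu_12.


nu_12 = nu_f*Vf + nu_m*(1-Vf) = 0.25*0.49 + 0.36*0.51 = 0.3061

0.3061


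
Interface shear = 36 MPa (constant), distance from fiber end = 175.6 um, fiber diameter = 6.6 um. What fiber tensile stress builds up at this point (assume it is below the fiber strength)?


Force balance: sigma_f * (pi*d^2/4) = tau * (pi*d) * x  ->  sigma_f = 4 * tau * x / d
sigma_f = 4 * 36 * 175.6 / 6.6 = 3831.3 MPa

3831.3 MPa


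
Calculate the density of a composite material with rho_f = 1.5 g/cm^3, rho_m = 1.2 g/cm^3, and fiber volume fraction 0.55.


rho_c = rho_f*Vf + rho_m*(1-Vf) = 1.5*0.55 + 1.2*0.45 = 1.365 g/cm^3

1.365 g/cm^3


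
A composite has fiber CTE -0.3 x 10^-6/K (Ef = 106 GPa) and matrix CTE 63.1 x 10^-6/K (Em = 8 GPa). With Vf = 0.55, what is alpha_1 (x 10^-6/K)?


E1 = Ef*Vf + Em*(1-Vf) = 61.9
alpha_1 = (alpha_f*Ef*Vf + alpha_m*Em*(1-Vf))/E1 = 3.39 x 10^-6/K

3.39 x 10^-6/K


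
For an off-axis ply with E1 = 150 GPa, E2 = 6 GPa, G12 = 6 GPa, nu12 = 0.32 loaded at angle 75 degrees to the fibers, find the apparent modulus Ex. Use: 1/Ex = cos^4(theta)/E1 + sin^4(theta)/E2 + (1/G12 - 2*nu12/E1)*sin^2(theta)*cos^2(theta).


cos^4(75) = 0.004487, sin^4(75) = 0.870513, sin^2(75)*cos^2(75) = 0.0625
1/G12 - 2*nu12/E1 = 1/6 - 2*0.32/150 = 0.1624 GPa^-1
1/Ex = 0.004487/150 + 0.870513/6 + 0.1624*0.0625 = 0.1552654 GPa^-1
Ex = 6.44 GPa

6.44 GPa


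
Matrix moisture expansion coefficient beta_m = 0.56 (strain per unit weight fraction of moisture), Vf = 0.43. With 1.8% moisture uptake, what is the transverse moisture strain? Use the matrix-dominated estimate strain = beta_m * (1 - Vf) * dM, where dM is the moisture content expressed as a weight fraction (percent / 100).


dM = 1.8/100 = 0.018
strain = beta_m * (1-Vf) * dM = 0.56 * 0.57 * 0.018 = 0.0057456

0.0057456


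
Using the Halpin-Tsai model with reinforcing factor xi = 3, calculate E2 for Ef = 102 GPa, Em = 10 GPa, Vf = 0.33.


eta = (Ef/Em - 1)/(Ef/Em + xi) = (10.2 - 1)/(10.2 + 3) = 0.697
E2 = Em*(1+xi*eta*Vf)/(1-eta*Vf) = 21.95 GPa

21.95 GPa


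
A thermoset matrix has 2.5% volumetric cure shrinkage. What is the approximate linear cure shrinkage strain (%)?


Linear shrinkage ≈ vol_shrink/3 = 2.5/3 = 0.833%

0.833%


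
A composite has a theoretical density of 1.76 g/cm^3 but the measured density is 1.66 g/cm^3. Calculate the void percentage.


Void% = (rho_theo - rho_actual)/rho_theo * 100 = (1.76 - 1.66)/1.76 * 100 = 5.68%

5.68%


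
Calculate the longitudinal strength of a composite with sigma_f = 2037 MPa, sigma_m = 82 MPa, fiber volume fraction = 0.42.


sigma_1 = sigma_f*Vf + sigma_m*(1-Vf) = 2037*0.42 + 82*0.58 = 903.1 MPa

903.1 MPa


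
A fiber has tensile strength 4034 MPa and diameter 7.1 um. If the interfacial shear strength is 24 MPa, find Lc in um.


Lc = sigma_f * d / (2 * tau_i) = 4034 * 7.1 / (2 * 24) = 596.7 um

596.7 um


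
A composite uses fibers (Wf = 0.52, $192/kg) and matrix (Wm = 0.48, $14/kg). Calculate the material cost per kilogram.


Cost = cost_f*Wf + cost_m*Wm = 192*0.52 + 14*0.48 = $106.56/kg

$106.56/kg


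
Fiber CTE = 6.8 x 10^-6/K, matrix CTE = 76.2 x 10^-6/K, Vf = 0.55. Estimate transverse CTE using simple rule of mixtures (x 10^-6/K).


alpha_2 = alpha_f*Vf + alpha_m*(1-Vf) = 6.8*0.55 + 76.2*0.45 = 38.0 x 10^-6/K

38.0 x 10^-6/K


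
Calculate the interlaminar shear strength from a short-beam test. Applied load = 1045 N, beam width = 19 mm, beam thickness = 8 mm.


ILSS = 3F/(4bh) = 3*1045/(4*19*8) = 5.16 MPa

5.16 MPa


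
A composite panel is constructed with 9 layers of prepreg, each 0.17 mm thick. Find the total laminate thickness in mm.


h = n * t_ply = 9 * 0.17 = 1.53 mm

1.53 mm


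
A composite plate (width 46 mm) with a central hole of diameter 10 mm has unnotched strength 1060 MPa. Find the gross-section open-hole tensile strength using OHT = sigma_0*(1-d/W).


OHT = sigma_0*(1-d/W) = 1060*(1-10/46) = 829.6 MPa

829.6 MPa


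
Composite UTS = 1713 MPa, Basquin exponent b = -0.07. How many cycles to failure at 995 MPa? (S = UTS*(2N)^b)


N = 0.5 * (S/UTS)^(1/b) = 0.5 * (995/1713)^(1/-0.07) = 1173.4369 cycles

1173.4369 cycles


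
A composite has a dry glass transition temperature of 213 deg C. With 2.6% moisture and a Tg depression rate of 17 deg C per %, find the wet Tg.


Tg_wet = Tg_dry - k*moisture = 213 - 17*2.6 = 168.8 deg C

168.8 deg C


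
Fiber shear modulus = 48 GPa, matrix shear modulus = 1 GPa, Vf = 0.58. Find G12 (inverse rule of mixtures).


1/G12 = Vf/Gf + (1-Vf)/Gm = 0.58/48 + 0.42/1
G12 = 2.31 GPa

2.31 GPa


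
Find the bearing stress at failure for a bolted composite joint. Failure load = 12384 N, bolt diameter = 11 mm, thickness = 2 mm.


sigma_br = F/(d*h) = 12384/(11*2) = 562.9 MPa

562.9 MPa


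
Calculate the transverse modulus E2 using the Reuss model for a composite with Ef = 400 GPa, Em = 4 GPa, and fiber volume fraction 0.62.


1/E2 = Vf/Ef + (1-Vf)/Em = 0.62/400 + 0.38/4
E2 = 10.36 GPa

10.36 GPa


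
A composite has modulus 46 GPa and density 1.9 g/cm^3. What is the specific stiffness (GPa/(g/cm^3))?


Specific stiffness = E/rho = 46/1.9 = 24.2 GPa/(g/cm^3)

24.2 GPa/(g/cm^3)


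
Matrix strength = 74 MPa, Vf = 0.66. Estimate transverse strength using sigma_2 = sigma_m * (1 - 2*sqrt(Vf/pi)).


factor = 1 - 2*sqrt(0.66/pi) = 0.0833
sigma_2 = 74 * 0.0833 = 6.16 MPa

6.16 MPa


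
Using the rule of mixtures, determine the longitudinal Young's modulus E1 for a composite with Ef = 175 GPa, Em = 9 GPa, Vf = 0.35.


E1 = Ef*Vf + Em*(1-Vf) = 175*0.35 + 9*0.65 = 67.1 GPa

67.1 GPa


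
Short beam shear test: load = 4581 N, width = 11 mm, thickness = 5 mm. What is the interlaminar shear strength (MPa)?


ILSS = 3F/(4bh) = 3*4581/(4*11*5) = 62.47 MPa

62.47 MPa


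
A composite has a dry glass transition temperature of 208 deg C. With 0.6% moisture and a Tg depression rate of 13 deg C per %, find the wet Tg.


Tg_wet = Tg_dry - k*moisture = 208 - 13*0.6 = 200.2 deg C

200.2 deg C


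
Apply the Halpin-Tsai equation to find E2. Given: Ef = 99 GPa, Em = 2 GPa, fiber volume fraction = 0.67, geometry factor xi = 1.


eta = (Ef/Em - 1)/(Ef/Em + xi) = (49.5 - 1)/(49.5 + 1) = 0.9604
E2 = Em*(1+xi*eta*Vf)/(1-eta*Vf) = 9.22 GPa

9.22 GPa


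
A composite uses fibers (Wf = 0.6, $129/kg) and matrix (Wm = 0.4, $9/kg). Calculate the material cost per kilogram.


Cost = cost_f*Wf + cost_m*Wm = 129*0.6 + 9*0.4 = $81.0/kg

$81.0/kg


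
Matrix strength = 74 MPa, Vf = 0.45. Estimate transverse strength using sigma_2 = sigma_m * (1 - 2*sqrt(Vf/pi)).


factor = 1 - 2*sqrt(0.45/pi) = 0.2431
sigma_2 = 74 * 0.2431 = 17.99 MPa

17.99 MPa


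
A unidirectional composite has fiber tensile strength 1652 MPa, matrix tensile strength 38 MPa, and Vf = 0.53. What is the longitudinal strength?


sigma_1 = sigma_f*Vf + sigma_m*(1-Vf) = 1652*0.53 + 38*0.47 = 893.4 MPa

893.4 MPa


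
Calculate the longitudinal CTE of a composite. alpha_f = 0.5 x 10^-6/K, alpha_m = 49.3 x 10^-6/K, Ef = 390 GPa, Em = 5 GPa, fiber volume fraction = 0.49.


E1 = Ef*Vf + Em*(1-Vf) = 193.65
alpha_1 = (alpha_f*Ef*Vf + alpha_m*Em*(1-Vf))/E1 = 1.14 x 10^-6/K

1.14 x 10^-6/K


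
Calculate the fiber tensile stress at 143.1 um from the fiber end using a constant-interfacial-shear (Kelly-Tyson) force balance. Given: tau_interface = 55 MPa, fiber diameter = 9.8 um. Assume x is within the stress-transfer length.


Force balance: sigma_f * (pi*d^2/4) = tau * (pi*d) * x  ->  sigma_f = 4 * tau * x / d
sigma_f = 4 * 55 * 143.1 / 9.8 = 3212.4 MPa

3212.4 MPa


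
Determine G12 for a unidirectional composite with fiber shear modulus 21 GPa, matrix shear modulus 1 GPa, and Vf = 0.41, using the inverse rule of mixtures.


1/G12 = Vf/Gf + (1-Vf)/Gm = 0.41/21 + 0.59/1
G12 = 1.64 GPa

1.64 GPa


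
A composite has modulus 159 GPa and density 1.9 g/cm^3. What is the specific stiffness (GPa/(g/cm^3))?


Specific stiffness = E/rho = 159/1.9 = 83.7 GPa/(g/cm^3)

83.7 GPa/(g/cm^3)


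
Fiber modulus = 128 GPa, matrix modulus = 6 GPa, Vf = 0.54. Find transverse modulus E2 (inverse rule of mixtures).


1/E2 = Vf/Ef + (1-Vf)/Em = 0.54/128 + 0.46/6
E2 = 12.36 GPa

12.36 GPa


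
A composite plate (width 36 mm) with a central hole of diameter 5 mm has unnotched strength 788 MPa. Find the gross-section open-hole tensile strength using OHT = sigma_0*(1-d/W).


OHT = sigma_0*(1-d/W) = 788*(1-5/36) = 678.6 MPa

678.6 MPa


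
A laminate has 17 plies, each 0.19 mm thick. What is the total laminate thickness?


h = n * t_ply = 17 * 0.19 = 3.23 mm

3.23 mm


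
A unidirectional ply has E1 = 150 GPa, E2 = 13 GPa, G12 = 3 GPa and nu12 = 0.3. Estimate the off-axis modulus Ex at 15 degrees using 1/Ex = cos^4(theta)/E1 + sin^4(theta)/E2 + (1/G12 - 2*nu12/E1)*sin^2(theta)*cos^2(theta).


cos^4(15) = 0.870513, sin^4(15) = 0.004487, sin^2(15)*cos^2(15) = 0.0625
1/G12 - 2*nu12/E1 = 1/3 - 2*0.3/150 = 0.329333 GPa^-1
1/Ex = 0.870513/150 + 0.004487/13 + 0.329333*0.0625 = 0.0267319 GPa^-1
Ex = 37.41 GPa

37.41 GPa


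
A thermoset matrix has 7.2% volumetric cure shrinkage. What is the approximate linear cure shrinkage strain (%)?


Linear shrinkage ≈ vol_shrink/3 = 7.2/3 = 2.4%

2.4%


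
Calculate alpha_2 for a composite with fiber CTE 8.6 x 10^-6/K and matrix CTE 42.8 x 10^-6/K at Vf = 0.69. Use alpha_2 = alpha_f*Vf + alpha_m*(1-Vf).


alpha_2 = alpha_f*Vf + alpha_m*(1-Vf) = 8.6*0.69 + 42.8*0.31 = 19.2 x 10^-6/K

19.2 x 10^-6/K


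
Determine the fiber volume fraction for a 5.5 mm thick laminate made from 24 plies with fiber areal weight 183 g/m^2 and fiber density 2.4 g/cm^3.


Vf = n * FAW / (rho_f * h * 1000) = 24 * 183 / (2.4 * 5.5 * 1000) = 0.3327

0.3327


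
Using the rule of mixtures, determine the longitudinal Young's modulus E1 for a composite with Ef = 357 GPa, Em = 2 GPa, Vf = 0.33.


E1 = Ef*Vf + Em*(1-Vf) = 357*0.33 + 2*0.67 = 119.15 GPa

119.15 GPa


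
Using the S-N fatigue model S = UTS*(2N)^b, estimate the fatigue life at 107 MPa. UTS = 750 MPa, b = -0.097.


N = 0.5 * (S/UTS)^(1/b) = 0.5 * (107/750)^(1/-0.097) = 2.6139e+08 cycles

2.6139e+08 cycles


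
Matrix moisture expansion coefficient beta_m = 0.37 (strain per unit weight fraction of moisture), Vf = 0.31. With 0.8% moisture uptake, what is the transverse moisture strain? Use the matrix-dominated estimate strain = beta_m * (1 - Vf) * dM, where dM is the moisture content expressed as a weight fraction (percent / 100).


dM = 0.8/100 = 0.008
strain = beta_m * (1-Vf) * dM = 0.37 * 0.69 * 0.008 = 0.0020424

0.0020424


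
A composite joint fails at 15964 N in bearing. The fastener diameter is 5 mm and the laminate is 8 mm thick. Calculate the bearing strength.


sigma_br = F/(d*h) = 15964/(5*8) = 399.1 MPa

399.1 MPa


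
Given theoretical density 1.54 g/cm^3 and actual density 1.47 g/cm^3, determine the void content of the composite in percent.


Void% = (rho_theo - rho_actual)/rho_theo * 100 = (1.54 - 1.47)/1.54 * 100 = 4.55%

4.55%


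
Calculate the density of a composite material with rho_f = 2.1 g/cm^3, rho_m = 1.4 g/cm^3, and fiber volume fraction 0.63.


rho_c = rho_f*Vf + rho_m*(1-Vf) = 2.1*0.63 + 1.4*0.37 = 1.841 g/cm^3

1.841 g/cm^3


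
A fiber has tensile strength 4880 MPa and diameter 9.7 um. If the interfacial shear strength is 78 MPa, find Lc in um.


Lc = sigma_f * d / (2 * tau_i) = 4880 * 9.7 / (2 * 78) = 303.4 um

303.4 um


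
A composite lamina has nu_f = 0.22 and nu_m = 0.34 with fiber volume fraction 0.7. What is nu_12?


nu_12 = nu_f*Vf + nu_m*(1-Vf) = 0.22*0.7 + 0.34*0.3 = 0.256

0.256


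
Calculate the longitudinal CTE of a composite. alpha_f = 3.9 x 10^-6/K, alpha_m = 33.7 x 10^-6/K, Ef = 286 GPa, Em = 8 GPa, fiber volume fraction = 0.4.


E1 = Ef*Vf + Em*(1-Vf) = 119.2
alpha_1 = (alpha_f*Ef*Vf + alpha_m*Em*(1-Vf))/E1 = 5.1 x 10^-6/K

5.1 x 10^-6/K


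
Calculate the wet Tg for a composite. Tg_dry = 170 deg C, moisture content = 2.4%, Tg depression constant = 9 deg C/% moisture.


Tg_wet = Tg_dry - k*moisture = 170 - 9*2.4 = 148.4 deg C

148.4 deg C


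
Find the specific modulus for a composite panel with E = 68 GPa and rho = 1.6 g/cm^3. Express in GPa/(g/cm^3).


Specific stiffness = E/rho = 68/1.6 = 42.5 GPa/(g/cm^3)

42.5 GPa/(g/cm^3)


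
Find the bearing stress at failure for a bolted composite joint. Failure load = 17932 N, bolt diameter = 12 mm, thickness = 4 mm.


sigma_br = F/(d*h) = 17932/(12*4) = 373.6 MPa

373.6 MPa


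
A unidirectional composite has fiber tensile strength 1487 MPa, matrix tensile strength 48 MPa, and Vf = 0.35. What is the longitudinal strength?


sigma_1 = sigma_f*Vf + sigma_m*(1-Vf) = 1487*0.35 + 48*0.65 = 551.7 MPa

551.7 MPa


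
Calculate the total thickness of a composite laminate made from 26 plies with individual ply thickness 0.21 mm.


h = n * t_ply = 26 * 0.21 = 5.46 mm

5.46 mm


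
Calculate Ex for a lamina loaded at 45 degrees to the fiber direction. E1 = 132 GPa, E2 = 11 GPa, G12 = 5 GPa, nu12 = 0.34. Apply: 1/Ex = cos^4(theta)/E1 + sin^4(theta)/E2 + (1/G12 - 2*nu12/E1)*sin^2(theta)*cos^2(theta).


cos^4(45) = 0.25, sin^4(45) = 0.25, sin^2(45)*cos^2(45) = 0.25
1/G12 - 2*nu12/E1 = 1/5 - 2*0.34/132 = 0.194848 GPa^-1
1/Ex = 0.25/132 + 0.25/11 + 0.194848*0.25 = 0.0733333 GPa^-1
Ex = 13.64 GPa

13.64 GPa


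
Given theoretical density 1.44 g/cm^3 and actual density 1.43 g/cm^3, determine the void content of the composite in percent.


Void% = (rho_theo - rho_actual)/rho_theo * 100 = (1.44 - 1.43)/1.44 * 100 = 0.69%

0.69%


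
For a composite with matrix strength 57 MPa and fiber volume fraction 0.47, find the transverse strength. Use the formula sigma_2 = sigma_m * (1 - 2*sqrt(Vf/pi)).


factor = 1 - 2*sqrt(0.47/pi) = 0.2264
sigma_2 = 57 * 0.2264 = 12.91 MPa

12.91 MPa
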